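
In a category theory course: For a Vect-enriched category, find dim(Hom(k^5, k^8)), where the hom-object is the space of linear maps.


In Vect-enriched categories, Hom(k^n, k^m) is the space of m x n matrices.
dim(Hom(k^5, k^8)) = 8 * 5 = 40

40


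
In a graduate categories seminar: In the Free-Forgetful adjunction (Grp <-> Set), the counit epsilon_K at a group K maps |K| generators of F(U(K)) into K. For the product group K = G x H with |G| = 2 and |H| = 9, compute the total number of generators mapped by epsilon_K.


The counit epsilon_K: F(U(K)) -> K of the Free-Forgetful adjunction
maps |K| generators of F(U(K)) into K. For K = G x H (the product group),
|G x H| = |G| * |H|.
Total generators mapped = 2 * 9 = 18.

18


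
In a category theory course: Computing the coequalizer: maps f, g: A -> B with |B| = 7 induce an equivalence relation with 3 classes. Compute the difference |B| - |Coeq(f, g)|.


The coequalizer Coeq(f, g) = B / ~ has one element per equivalence class.
|B| = 7, |Coeq(f, g)| = 3.
|B| - |Coeq(f, g)| = 7 - 3 = 4.

4


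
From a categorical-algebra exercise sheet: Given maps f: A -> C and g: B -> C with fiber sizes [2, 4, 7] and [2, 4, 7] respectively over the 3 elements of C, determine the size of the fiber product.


The pullback A x_C B consists of pairs (a, b) with f(a) = g(b).
For each element c in C, the fiber product has |f^-1(c)| * |g^-1(c)| elements.
Summing over C: 2 * 2 + 4 * 4 + 7 * 7
= 4 + 16 + 49 = 69

69


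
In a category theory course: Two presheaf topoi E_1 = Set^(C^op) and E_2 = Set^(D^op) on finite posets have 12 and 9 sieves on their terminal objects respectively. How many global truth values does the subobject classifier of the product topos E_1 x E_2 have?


In a product of presheaf topoi E_1 x E_2, the subobject classifier
is Omega = Omega_1 x Omega_2 (componentwise), so
|Omega(top)| = |Omega_1(top_1)| * |Omega_2(top_2)|.
= 12 * 9 = 108.

108


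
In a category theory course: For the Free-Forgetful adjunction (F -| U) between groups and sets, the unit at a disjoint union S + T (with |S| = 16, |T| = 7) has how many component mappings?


The unit eta_X: X -> U(F(X)) of the Free-Forgetful adjunction
maps each element of X to a generator of F(X). For X = S + T (disjoint
union in Set), |S + T| = |S| + |T|.
Total mappings = 16 + 7 = 23.

23


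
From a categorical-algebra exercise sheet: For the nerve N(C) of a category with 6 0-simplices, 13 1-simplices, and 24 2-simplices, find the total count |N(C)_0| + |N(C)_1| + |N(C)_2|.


The 2-skeleton of the nerve N(C) consists of simplices in dimensions 0, 1, 2:
  |N(C)_0| = 6 (objects)
  |N(C)_1| = 13 (morphisms)
  |N(C)_2| = 24 (composable pairs)
Total = 6 + 13 + 24 = 43

43


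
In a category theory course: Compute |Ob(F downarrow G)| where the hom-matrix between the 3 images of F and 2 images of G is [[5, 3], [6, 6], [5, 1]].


Objects of (F downarrow G) are triples (a, b, h: F(a)->G(b)).
The count equals the sum of all entries in the hom-matrix.
sum(row 0) = 8
sum(row 1) = 12
sum(row 2) = 6
Grand total = 26

26


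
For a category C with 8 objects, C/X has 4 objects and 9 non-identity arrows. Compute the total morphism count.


In the slice category C/X, objects are morphisms to X.
Identity morphisms: 4 (one per object of C/X).
Non-identity morphisms: 9.
Total = 4 + 9 = 13

13


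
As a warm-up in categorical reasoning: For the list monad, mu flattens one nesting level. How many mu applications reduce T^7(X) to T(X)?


Each application of mu: T^2 -> T removes one layer of nesting.
Starting at depth 7 (i.e., T^7(X)), we need to reach T(X).
Number of mu applications = 7 - 1 = 6

6


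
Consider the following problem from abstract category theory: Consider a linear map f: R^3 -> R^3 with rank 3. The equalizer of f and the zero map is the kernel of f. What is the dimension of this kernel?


The equalizer of f and the zero map is ker(f).
By the rank-nullity theorem: dim(ker(f)) = dim(domain) - rank(f).
dim(ker(f)) = 3 - 3 = 0

0


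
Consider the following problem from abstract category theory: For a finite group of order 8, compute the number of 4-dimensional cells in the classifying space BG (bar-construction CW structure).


In the bar-construction CW model of BG, the n-cells are indexed by
n-tuples [g_1|...|g_n] of non-identity elements of G (degenerate
simplices with some g_i = e do not contribute cells), so there are
(|G| - 1)^n n-cells.
For dim = 4 with |G| = 8:
cells = (8 - 1)^4 = 7^4 = 2401

2401


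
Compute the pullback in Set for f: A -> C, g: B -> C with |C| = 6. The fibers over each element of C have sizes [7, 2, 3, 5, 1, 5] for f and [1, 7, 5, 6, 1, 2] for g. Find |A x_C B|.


The pullback A x_C B consists of pairs (a, b) with f(a) = g(b).
For each element c in C, the fiber product has |f^-1(c)| * |g^-1(c)| elements.
Summing over C: 7 * 1 + 2 * 7 + 3 * 5 + 5 * 6 + 1 * 1 + 5 * 2
= 7 + 14 + 15 + 30 + 1 + 10 = 77

77


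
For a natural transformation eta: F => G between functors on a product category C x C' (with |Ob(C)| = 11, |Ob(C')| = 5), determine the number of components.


A natural transformation eta: F => G assigns one component morphism per
object of the domain category.
The domain is the product category C x C', so
|Ob(C x C')| = |Ob(C)| * |Ob(C')| = 11 * 5 = 55.
Therefore eta has 55 component morphisms.

55


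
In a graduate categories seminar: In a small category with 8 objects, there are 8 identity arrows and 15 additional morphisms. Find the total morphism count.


Each object has an identity morphism, giving 8 identities.
Adding the 15 non-identity morphisms:
Total = 8 + 15 = 23

23


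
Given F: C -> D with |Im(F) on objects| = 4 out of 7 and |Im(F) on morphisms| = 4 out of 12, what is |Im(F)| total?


The image of F consists of distinct objects and distinct morphisms.
|Im(F)| on objects = 4
|Im(F)| on morphisms = 4
Total image cardinality = 4 + 4 = 8

8


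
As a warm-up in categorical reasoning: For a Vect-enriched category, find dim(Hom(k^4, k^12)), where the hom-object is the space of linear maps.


In Vect-enriched categories, Hom(k^n, k^m) is the space of m x n matrices.
dim(Hom(k^4, k^12)) = 12 * 4 = 48

48


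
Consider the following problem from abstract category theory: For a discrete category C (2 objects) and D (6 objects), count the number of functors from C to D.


A functor from a discrete category C to D is determined by
where each object maps. Each of the 2 objects of C can map
to any of the 6 objects of D independently.
Number of functors = 6^2 = 36

36


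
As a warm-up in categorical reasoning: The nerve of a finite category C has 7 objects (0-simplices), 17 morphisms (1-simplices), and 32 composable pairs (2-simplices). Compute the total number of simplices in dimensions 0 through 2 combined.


The 2-skeleton of the nerve N(C) consists of simplices in dimensions 0, 1, 2:
  |N(C)_0| = 7 (objects)
  |N(C)_1| = 17 (morphisms)
  |N(C)_2| = 32 (composable pairs)
Total = 7 + 17 + 32 = 56

56


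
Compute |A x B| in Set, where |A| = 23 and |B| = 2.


In Set, the product A x B is the Cartesian product.
By the universal property, |A x B| = |A| * |B|.
|A x B| = 23 * 2 = 46

46


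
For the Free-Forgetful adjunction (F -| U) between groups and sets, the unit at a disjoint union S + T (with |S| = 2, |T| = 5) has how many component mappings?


The unit eta_X: X -> U(F(X)) of the Free-Forgetful adjunction
maps each element of X to a generator of F(X). For X = S + T (disjoint
union in Set), |S + T| = |S| + |T|.
Total mappings = 2 + 5 = 7.

7


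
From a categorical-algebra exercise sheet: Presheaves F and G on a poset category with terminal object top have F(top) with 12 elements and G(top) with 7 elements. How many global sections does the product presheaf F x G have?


Global sections of a presheaf on a poset with terminal top satisfy
Gamma(H) ~ H(top). Presheaves admit pointwise products, so
(F x G)(top) = F(top) x G(top) (Cartesian product).
|Gamma(F x G)| = |F(top)| * |G(top)| = 12 * 7 = 84.

84


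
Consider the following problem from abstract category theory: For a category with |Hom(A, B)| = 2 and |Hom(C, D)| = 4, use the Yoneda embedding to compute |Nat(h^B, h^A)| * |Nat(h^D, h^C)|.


By the Yoneda lemma, Nat(h^B, h^A) is isomorphic to Hom(A, B),
so |Nat(h^B, h^A)| = |Hom(A, B)| and |Nat(h^D, h^C)| = |Hom(C, D)|.
|Hom(A, B)| = 2, |Hom(C, D)| = 4.
|Nat(h^B, h^A) x Nat(h^D, h^C)| = 2 * 4 = 8

8


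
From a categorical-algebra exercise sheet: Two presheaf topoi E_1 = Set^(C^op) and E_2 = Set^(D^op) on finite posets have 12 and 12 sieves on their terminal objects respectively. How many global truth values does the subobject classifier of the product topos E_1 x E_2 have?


In a product of presheaf topoi E_1 x E_2, the subobject classifier
is Omega = Omega_1 x Omega_2 (componentwise), so
|Omega(top)| = |Omega_1(top_1)| * |Omega_2(top_2)|.
= 12 * 12 = 144.

144


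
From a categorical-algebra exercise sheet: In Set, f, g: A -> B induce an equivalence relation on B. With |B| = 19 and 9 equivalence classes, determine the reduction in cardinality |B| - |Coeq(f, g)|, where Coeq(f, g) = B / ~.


The coequalizer Coeq(f, g) = B / ~ has one element per equivalence class.
|B| = 19, |Coeq(f, g)| = 9.
|B| - |Coeq(f, g)| = 19 - 9 = 10.

10


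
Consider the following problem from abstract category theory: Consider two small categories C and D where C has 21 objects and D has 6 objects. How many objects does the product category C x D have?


The product category C x D has objects that are pairs (c, d).
Number of pairs = |Ob(C)| * |Ob(D)| = 21 * 6 = 126

126


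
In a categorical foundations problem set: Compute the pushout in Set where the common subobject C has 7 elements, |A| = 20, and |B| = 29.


The pushout A +_C B identifies the images of C in A and B.
|A +_C B| = |A| + |B| - |C| (for injections).
= 20 + 29 - 7 = 42

42


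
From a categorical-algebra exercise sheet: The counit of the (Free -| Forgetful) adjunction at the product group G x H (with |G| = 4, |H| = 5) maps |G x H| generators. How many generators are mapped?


The counit epsilon_K: F(U(K)) -> K of the Free-Forgetful adjunction
maps |K| generators of F(U(K)) into K. For K = G x H (the product group),
|G x H| = |G| * |H|.
Total generators mapped = 4 * 5 = 20.

20


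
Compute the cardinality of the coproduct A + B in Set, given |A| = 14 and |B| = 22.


In Set, the coproduct A + B is the disjoint union.
|A + B| = |A| + |B| = 14 + 22 = 36

36


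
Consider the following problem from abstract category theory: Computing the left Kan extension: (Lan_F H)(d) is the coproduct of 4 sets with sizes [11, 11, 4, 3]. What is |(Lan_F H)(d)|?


Pointwise, the left Kan extension (Lan_F H)(d) is the colimit, indexed
by the comma category (F downarrow d), of H composed with the
projection (F downarrow d) -> C. Here that colimit is given
as a coproduct (disjoint union) of sets, so its cardinality is the
sum of the sizes of the summands.
Coproduct of sets with sizes: 11 + 11 + 4 + 3
= 29

29


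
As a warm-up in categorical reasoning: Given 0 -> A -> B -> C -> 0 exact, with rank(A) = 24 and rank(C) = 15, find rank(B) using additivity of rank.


For a short exact sequence 0 -> A -> B -> C -> 0,
rank is additive: rank(B) = rank(A) + rank(C).
rank(B) = 24 + 15 = 39

39


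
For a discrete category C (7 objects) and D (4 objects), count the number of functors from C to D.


A functor from a discrete category C to D is determined by
where each object maps. Each of the 7 objects of C can map
to any of the 4 objects of D independently.
Number of functors = 4^7 = 16384

16384


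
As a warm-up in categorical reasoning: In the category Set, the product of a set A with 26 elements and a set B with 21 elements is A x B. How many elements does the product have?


In Set, the product A x B is the Cartesian product.
By the universal property, |A x B| = |A| * |B|.
|A x B| = 26 * 21 = 546

546


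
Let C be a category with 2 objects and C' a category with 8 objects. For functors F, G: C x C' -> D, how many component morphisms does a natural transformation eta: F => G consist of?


A natural transformation eta: F => G assigns one component morphism per
object of the domain category.
The domain is the product category C x C', so
|Ob(C x C')| = |Ob(C)| * |Ob(C')| = 2 * 8 = 16.
Therefore eta has 16 component morphisms.

16


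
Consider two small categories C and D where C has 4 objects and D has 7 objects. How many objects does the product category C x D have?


The product category C x D has objects that are pairs (c, d).
Number of pairs = |Ob(C)| * |Ob(D)| = 4 * 7 = 28

28


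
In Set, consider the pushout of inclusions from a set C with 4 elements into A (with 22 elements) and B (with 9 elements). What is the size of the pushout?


The pushout A +_C B identifies the images of C in A and B.
|A +_C B| = |A| + |B| - |C| (for injections).
= 22 + 9 - 4 = 27

27


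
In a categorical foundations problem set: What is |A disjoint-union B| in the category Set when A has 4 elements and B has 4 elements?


In Set, the coproduct A + B is the disjoint union.
|A + B| = |A| + |B| = 4 + 4 = 8

8


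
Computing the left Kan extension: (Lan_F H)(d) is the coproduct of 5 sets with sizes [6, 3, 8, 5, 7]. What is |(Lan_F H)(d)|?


Pointwise, the left Kan extension (Lan_F H)(d) is the colimit, indexed
by the comma category (F downarrow d), of H composed with the
projection (F downarrow d) -> C. Here that colimit is given
as a coproduct (disjoint union) of sets, so its cardinality is the
sum of the sizes of the summands.
Coproduct of sets with sizes: 6 + 3 + 8 + 5 + 7
= 29

29


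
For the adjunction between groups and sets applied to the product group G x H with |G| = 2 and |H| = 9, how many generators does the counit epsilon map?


The counit epsilon_K: F(U(K)) -> K of the Free-Forgetful adjunction
maps |K| generators of F(U(K)) into K. For K = G x H (the product group),
|G x H| = |G| * |H|.
Total generators mapped = 2 * 9 = 18.

18


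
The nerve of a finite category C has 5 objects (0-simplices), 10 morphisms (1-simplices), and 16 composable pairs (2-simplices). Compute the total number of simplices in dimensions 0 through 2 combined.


The 2-skeleton of the nerve N(C) consists of simplices in dimensions 0, 1, 2:
  |N(C)_0| = 5 (objects)
  |N(C)_1| = 10 (morphisms)
  |N(C)_2| = 16 (composable pairs)
Total = 5 + 10 + 16 = 31

31


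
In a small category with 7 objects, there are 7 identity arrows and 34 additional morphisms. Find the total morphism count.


Each object has an identity morphism, giving 7 identities.
Adding the 34 non-identity morphisms:
Total = 7 + 34 = 41

41


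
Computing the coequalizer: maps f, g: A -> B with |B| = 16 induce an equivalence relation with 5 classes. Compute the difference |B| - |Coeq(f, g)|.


The coequalizer Coeq(f, g) = B / ~ has one element per equivalence class.
|B| = 16, |Coeq(f, g)| = 5.
|B| - |Coeq(f, g)| = 16 - 5 = 11.

11


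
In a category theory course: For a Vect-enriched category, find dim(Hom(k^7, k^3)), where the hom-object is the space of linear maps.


In Vect-enriched categories, Hom(k^n, k^m) is the space of m x n matrices.
dim(Hom(k^7, k^3)) = 3 * 7 = 21

21


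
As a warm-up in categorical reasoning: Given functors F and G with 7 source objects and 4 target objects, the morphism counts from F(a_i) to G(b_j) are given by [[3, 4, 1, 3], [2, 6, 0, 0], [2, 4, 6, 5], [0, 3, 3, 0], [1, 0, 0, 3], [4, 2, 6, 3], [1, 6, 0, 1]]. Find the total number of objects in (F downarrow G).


Objects of (F downarrow G) are triples (a, b, h: F(a)->G(b)).
The count equals the sum of all entries in the hom-matrix.
sum(row 0) = 11
sum(row 1) = 8
sum(row 2) = 17
sum(row 3) = 6
sum(row 4) = 4
sum(row 5) = 15
sum(row 6) = 8
Grand total = 69

69


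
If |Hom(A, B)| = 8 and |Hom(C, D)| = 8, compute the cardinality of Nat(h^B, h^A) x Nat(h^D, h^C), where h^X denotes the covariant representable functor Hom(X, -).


By the Yoneda lemma, Nat(h^B, h^A) is isomorphic to Hom(A, B),
so |Nat(h^B, h^A)| = |Hom(A, B)| and |Nat(h^D, h^C)| = |Hom(C, D)|.
|Hom(A, B)| = 8, |Hom(C, D)| = 8.
|Nat(h^B, h^A) x Nat(h^D, h^C)| = 8 * 8 = 64

64


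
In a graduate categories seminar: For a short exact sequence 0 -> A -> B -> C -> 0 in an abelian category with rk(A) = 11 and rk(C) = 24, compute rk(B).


For a short exact sequence 0 -> A -> B -> C -> 0,
rank is additive: rank(B) = rank(A) + rank(C).
rank(B) = 11 + 24 = 35

35


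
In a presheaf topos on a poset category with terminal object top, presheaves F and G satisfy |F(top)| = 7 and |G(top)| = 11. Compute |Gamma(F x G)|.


Global sections of a presheaf on a poset with terminal top satisfy
Gamma(H) ~ H(top). Presheaves admit pointwise products, so
(F x G)(top) = F(top) x G(top) (Cartesian product).
|Gamma(F x G)| = |F(top)| * |G(top)| = 7 * 11 = 77.

77


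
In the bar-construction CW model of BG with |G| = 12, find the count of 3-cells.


In the bar-construction CW model of BG, the n-cells are indexed by
n-tuples [g_1|...|g_n] of non-identity elements of G (degenerate
simplices with some g_i = e do not contribute cells), so there are
(|G| - 1)^n n-cells.
For dim = 3 with |G| = 12:
cells = (12 - 1)^3 = 11^3 = 1331

1331


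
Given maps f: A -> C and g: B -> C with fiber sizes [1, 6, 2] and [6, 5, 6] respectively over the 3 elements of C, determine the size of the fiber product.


The pullback A x_C B consists of pairs (a, b) with f(a) = g(b).
For each element c in C, the fiber product has |f^-1(c)| * |g^-1(c)| elements.
Summing over C: 1 * 6 + 6 * 5 + 2 * 6
= 6 + 30 + 12 = 48

48


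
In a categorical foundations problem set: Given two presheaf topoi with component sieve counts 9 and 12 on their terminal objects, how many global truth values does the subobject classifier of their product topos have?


In a product of presheaf topoi E_1 x E_2, the subobject classifier
is Omega = Omega_1 x Omega_2 (componentwise), so
|Omega(top)| = |Omega_1(top_1)| * |Omega_2(top_2)|.
= 9 * 12 = 108.

108


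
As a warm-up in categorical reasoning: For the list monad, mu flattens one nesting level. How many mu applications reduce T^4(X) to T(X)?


Each application of mu: T^2 -> T removes one layer of nesting.
Starting at depth 4 (i.e., T^4(X)), we need to reach T(X).
Number of mu applications = 4 - 1 = 3

3


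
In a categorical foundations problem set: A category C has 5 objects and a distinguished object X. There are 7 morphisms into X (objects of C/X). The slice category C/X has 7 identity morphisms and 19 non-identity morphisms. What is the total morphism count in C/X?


In the slice category C/X, objects are morphisms to X.
Identity morphisms: 7 (one per object of C/X).
Non-identity morphisms: 19.
Total = 7 + 19 = 26

26


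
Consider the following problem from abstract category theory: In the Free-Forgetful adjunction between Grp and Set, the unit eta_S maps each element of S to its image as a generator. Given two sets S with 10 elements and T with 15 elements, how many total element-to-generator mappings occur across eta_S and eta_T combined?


The unit eta_X: X -> U(F(X)) of the Free-Forgetful adjunction
maps each element of X to a generator of F(X). For X = S + T (disjoint
union in Set), |S + T| = |S| + |T|.
Total mappings = 10 + 15 = 25.

25


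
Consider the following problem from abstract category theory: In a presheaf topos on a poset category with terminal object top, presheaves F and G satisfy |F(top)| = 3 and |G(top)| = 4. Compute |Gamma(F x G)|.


Global sections of a presheaf on a poset with terminal top satisfy
Gamma(H) ~ H(top). Presheaves admit pointwise products, so
(F x G)(top) = F(top) x G(top) (Cartesian product).
|Gamma(F x G)| = |F(top)| * |G(top)| = 3 * 4 = 12.

12


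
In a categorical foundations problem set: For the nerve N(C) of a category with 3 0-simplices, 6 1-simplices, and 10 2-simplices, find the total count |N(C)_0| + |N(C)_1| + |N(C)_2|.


The 2-skeleton of the nerve N(C) consists of simplices in dimensions 0, 1, 2:
  |N(C)_0| = 3 (objects)
  |N(C)_1| = 6 (morphisms)
  |N(C)_2| = 10 (composable pairs)
Total = 3 + 6 + 10 = 19

19


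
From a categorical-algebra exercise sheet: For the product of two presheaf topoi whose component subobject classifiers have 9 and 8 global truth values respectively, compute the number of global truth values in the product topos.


In a product of presheaf topoi E_1 x E_2, the subobject classifier
is Omega = Omega_1 x Omega_2 (componentwise), so
|Omega(top)| = |Omega_1(top_1)| * |Omega_2(top_2)|.
= 9 * 8 = 72.

72


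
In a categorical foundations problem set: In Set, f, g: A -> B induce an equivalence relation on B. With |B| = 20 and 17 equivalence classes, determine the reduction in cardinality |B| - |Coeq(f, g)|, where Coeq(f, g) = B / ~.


The coequalizer Coeq(f, g) = B / ~ has one element per equivalence class.
|B| = 20, |Coeq(f, g)| = 17.
|B| - |Coeq(f, g)| = 20 - 17 = 3.

3


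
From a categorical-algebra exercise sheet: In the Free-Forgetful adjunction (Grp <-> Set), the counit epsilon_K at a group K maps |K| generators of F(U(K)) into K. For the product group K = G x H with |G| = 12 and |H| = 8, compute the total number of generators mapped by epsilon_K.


The counit epsilon_K: F(U(K)) -> K of the Free-Forgetful adjunction
maps |K| generators of F(U(K)) into K. For K = G x H (the product group),
|G x H| = |G| * |H|.
Total generators mapped = 12 * 8 = 96.

96


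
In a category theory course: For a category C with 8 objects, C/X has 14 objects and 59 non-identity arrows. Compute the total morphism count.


In the slice category C/X, objects are morphisms to X.
Identity morphisms: 14 (one per object of C/X).
Non-identity morphisms: 59.
Total = 14 + 59 = 73

73


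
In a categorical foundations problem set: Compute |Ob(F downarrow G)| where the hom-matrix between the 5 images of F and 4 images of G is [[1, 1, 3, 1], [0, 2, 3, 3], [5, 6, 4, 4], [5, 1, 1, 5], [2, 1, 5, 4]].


Objects of (F downarrow G) are triples (a, b, h: F(a)->G(b)).
The count equals the sum of all entries in the hom-matrix.
sum(row 0) = 6
sum(row 1) = 8
sum(row 2) = 19
sum(row 3) = 12
sum(row 4) = 12
Grand total = 57

57


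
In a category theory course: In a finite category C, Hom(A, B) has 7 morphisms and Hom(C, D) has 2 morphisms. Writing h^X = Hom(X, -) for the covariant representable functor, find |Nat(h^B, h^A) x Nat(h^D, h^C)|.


By the Yoneda lemma, Nat(h^B, h^A) is isomorphic to Hom(A, B),
so |Nat(h^B, h^A)| = |Hom(A, B)| and |Nat(h^D, h^C)| = |Hom(C, D)|.
|Hom(A, B)| = 7, |Hom(C, D)| = 2.
|Nat(h^B, h^A) x Nat(h^D, h^C)| = 7 * 2 = 14

14


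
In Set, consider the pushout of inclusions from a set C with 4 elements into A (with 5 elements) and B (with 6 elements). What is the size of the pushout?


The pushout A +_C B identifies the images of C in A and B.
|A +_C B| = |A| + |B| - |C| (for injections).
= 5 + 6 - 4 = 7

7


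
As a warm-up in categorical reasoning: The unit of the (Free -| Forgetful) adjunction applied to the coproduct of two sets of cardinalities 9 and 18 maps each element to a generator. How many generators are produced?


The unit eta_X: X -> U(F(X)) of the Free-Forgetful adjunction
maps each element of X to a generator of F(X). For X = S + T (disjoint
union in Set), |S + T| = |S| + |T|.
Total mappings = 9 + 18 = 27.

27


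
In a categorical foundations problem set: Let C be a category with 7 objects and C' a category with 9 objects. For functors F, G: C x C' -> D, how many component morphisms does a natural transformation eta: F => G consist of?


A natural transformation eta: F => G assigns one component morphism per
object of the domain category.
The domain is the product category C x C', so
|Ob(C x C')| = |Ob(C)| * |Ob(C')| = 7 * 9 = 63.
Therefore eta has 63 component morphisms.

63


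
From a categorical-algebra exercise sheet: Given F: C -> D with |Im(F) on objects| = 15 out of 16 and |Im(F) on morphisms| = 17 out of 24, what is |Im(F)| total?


The image of F consists of distinct objects and distinct morphisms.
|Im(F)| on objects = 15
|Im(F)| on morphisms = 17
Total image cardinality = 15 + 17 = 32

32


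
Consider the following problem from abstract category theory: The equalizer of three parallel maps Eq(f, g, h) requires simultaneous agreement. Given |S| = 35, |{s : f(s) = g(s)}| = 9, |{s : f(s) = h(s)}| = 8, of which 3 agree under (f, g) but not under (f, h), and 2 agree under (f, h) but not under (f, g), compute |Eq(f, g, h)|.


Eq(f, g, h) is the triple-agreement set: points in S where all three
maps take the same value. Using inclusion-exclusion on the pairwise data:
Pair (f, g) agrees on 9 points; pair (f, h) on 8 points.
Points agreeing under (f, g) but not (f, h) = 3; under (f, h) but not (f, g) = 2.
Triple-agreement = agreement-in-(f, g) minus points that agree under (f, g) but not (f, h):
|Eq(f, g, h)| = 9 - 3 = 6
(cross-check via (f, h): 8 - 2 = 6.)

6


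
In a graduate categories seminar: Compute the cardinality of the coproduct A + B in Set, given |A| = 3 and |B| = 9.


In Set, the coproduct A + B is the disjoint union.
|A + B| = |A| + |B| = 3 + 9 = 12

12


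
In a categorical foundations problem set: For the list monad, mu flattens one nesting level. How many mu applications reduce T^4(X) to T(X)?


Each application of mu: T^2 -> T removes one layer of nesting.
Starting at depth 4 (i.e., T^4(X)), we need to reach T(X).
Number of mu applications = 4 - 1 = 3

3


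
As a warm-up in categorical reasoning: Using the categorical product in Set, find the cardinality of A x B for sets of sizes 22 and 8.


In Set, the product A x B is the Cartesian product.
By the universal property, |A x B| = |A| * |B|.
|A x B| = 22 * 8 = 176

176


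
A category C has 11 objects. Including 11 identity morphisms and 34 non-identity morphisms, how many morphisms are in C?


Each object has an identity morphism, giving 11 identities.
Adding the 34 non-identity morphisms:
Total = 11 + 34 = 45

45


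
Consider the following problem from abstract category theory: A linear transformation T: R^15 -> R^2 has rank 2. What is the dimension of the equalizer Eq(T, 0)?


The equalizer of f and the zero map is ker(f).
By the rank-nullity theorem: dim(ker(f)) = dim(domain) - rank(f).
dim(ker(f)) = 15 - 2 = 13

13


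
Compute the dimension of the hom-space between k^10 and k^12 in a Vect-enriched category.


In Vect-enriched categories, Hom(k^n, k^m) is the space of m x n matrices.
dim(Hom(k^10, k^12)) = 12 * 10 = 120

120


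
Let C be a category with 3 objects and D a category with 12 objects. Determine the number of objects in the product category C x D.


The product category C x D has objects that are pairs (c, d).
Number of pairs = |Ob(C)| * |Ob(D)| = 3 * 12 = 36

36


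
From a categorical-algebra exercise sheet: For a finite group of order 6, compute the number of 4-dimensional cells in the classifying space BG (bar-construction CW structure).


In the bar-construction CW model of BG, the n-cells are indexed by
n-tuples [g_1|...|g_n] of non-identity elements of G (degenerate
simplices with some g_i = e do not contribute cells), so there are
(|G| - 1)^n n-cells.
For dim = 4 with |G| = 6:
cells = (6 - 1)^4 = 5^4 = 625

625


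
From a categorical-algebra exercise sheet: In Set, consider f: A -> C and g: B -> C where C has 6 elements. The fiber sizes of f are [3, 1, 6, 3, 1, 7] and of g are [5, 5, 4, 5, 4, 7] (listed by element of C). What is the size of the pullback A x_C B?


The pullback A x_C B consists of pairs (a, b) with f(a) = g(b).
For each element c in C, the fiber product has |f^-1(c)| * |g^-1(c)| elements.
Summing over C: 3 * 5 + 1 * 5 + 6 * 4 + 3 * 5 + 1 * 4 + 7 * 7
= 15 + 5 + 24 + 15 + 4 + 49 = 112

112


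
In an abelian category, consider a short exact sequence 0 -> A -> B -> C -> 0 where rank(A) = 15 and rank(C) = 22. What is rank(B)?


For a short exact sequence 0 -> A -> B -> C -> 0,
rank is additive: rank(B) = rank(A) + rank(C).
rank(B) = 15 + 22 = 37

37


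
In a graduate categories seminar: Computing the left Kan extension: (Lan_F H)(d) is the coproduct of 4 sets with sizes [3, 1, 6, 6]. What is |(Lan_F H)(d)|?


Pointwise, the left Kan extension (Lan_F H)(d) is the colimit, indexed
by the comma category (F downarrow d), of H composed with the
projection (F downarrow d) -> C. Here that colimit is given
as a coproduct (disjoint union) of sets, so its cardinality is the
sum of the sizes of the summands.
Coproduct of sets with sizes: 3 + 1 + 6 + 6
= 16

16


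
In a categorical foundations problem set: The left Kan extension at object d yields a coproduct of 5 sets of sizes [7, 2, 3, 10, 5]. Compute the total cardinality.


Pointwise, the left Kan extension (Lan_F H)(d) is the colimit, indexed
by the comma category (F downarrow d), of H composed with the
projection (F downarrow d) -> C. Here that colimit is given
as a coproduct (disjoint union) of sets, so its cardinality is the
sum of the sizes of the summands.
Coproduct of sets with sizes: 7 + 2 + 3 + 10 + 5
= 27

27


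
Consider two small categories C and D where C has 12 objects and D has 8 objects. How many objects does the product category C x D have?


The product category C x D has objects that are pairs (c, d).
Number of pairs = |Ob(C)| * |Ob(D)| = 12 * 8 = 96

96


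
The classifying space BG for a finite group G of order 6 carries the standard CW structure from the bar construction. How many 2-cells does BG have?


In the bar-construction CW model of BG, the n-cells are indexed by
n-tuples [g_1|...|g_n] of non-identity elements of G (degenerate
simplices with some g_i = e do not contribute cells), so there are
(|G| - 1)^n n-cells.
For dim = 2 with |G| = 6:
cells = (6 - 1)^2 = 5^2 = 25

25


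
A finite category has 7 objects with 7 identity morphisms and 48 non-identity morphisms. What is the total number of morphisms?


Each object has an identity morphism, giving 7 identities.
Adding the 48 non-identity morphisms:
Total = 7 + 48 = 55

55


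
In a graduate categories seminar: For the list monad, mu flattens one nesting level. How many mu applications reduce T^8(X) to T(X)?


Each application of mu: T^2 -> T removes one layer of nesting.
Starting at depth 8 (i.e., T^8(X)), we need to reach T(X).
Number of mu applications = 8 - 1 = 7

7


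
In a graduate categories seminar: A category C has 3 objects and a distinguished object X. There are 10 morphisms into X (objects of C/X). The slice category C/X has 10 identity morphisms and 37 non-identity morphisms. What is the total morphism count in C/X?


In the slice category C/X, objects are morphisms to X.
Identity morphisms: 10 (one per object of C/X).
Non-identity morphisms: 37.
Total = 10 + 37 = 47

47


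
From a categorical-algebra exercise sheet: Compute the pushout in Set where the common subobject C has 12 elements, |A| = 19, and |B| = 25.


The pushout A +_C B identifies the images of C in A and B.
|A +_C B| = |A| + |B| - |C| (for injections).
= 19 + 25 - 12 = 32

32


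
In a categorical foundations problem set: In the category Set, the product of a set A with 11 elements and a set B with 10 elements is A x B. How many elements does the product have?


In Set, the product A x B is the Cartesian product.
By the universal property, |A x B| = |A| * |B|.
|A x B| = 11 * 10 = 110

110


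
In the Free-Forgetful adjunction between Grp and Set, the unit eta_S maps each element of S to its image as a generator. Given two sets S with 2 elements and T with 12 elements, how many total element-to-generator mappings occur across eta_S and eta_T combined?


The unit eta_X: X -> U(F(X)) of the Free-Forgetful adjunction
maps each element of X to a generator of F(X). For X = S + T (disjoint
union in Set), |S + T| = |S| + |T|.
Total mappings = 2 + 12 = 14.

14


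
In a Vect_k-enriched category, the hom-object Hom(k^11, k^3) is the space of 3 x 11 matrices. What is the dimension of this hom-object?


In Vect-enriched categories, Hom(k^n, k^m) is the space of m x n matrices.
dim(Hom(k^11, k^3)) = 3 * 11 = 33

33


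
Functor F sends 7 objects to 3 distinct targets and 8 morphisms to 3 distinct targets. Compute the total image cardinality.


The image of F consists of distinct objects and distinct morphisms.
|Im(F)| on objects = 3
|Im(F)| on morphisms = 3
Total image cardinality = 3 + 3 = 6

6


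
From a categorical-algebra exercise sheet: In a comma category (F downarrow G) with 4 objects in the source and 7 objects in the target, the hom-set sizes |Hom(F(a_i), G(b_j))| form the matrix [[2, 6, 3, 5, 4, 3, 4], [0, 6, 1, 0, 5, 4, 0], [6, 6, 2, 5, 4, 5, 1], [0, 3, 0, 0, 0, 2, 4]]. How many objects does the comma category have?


Objects of (F downarrow G) are triples (a, b, h: F(a)->G(b)).
The count equals the sum of all entries in the hom-matrix.
sum(row 0) = 27
sum(row 1) = 16
sum(row 2) = 29
sum(row 3) = 9
Grand total = 81

81


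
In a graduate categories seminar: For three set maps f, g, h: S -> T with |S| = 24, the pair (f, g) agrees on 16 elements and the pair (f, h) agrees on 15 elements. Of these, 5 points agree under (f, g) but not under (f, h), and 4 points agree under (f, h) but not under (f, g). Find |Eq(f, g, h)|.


Eq(f, g, h) is the triple-agreement set: points in S where all three
maps take the same value. Using inclusion-exclusion on the pairwise data:
Pair (f, g) agrees on 16 points; pair (f, h) on 15 points.
Points agreeing under (f, g) but not (f, h) = 5; under (f, h) but not (f, g) = 4.
Triple-agreement = agreement-in-(f, g) minus points that agree under (f, g) but not (f, h):
|Eq(f, g, h)| = 16 - 5 = 11
(cross-check via (f, h): 15 - 4 = 11.)

11


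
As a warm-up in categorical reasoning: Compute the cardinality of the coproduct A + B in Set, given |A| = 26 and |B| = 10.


In Set, the coproduct A + B is the disjoint union.
|A + B| = |A| + |B| = 26 + 10 = 36

36


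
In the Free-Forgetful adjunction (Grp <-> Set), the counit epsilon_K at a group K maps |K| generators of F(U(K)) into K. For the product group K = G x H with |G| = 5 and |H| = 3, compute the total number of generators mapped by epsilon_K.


The counit epsilon_K: F(U(K)) -> K of the Free-Forgetful adjunction
maps |K| generators of F(U(K)) into K. For K = G x H (the product group),
|G x H| = |G| * |H|.
Total generators mapped = 5 * 3 = 15.

15


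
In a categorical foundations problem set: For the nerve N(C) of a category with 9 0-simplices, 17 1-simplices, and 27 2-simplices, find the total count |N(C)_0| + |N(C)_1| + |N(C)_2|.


The 2-skeleton of the nerve N(C) consists of simplices in dimensions 0, 1, 2:
  |N(C)_0| = 9 (objects)
  |N(C)_1| = 17 (morphisms)
  |N(C)_2| = 27 (composable pairs)
Total = 9 + 17 + 27 = 53

53


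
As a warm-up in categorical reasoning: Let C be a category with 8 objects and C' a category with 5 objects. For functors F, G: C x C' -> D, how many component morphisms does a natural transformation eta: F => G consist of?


A natural transformation eta: F => G assigns one component morphism per
object of the domain category.
The domain is the product category C x C', so
|Ob(C x C')| = |Ob(C)| * |Ob(C')| = 8 * 5 = 40.
Therefore eta has 40 component morphisms.

40


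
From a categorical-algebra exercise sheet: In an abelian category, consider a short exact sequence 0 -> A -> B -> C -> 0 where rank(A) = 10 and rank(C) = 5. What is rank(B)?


For a short exact sequence 0 -> A -> B -> C -> 0,
rank is additive: rank(B) = rank(A) + rank(C).
rank(B) = 10 + 5 = 15

15


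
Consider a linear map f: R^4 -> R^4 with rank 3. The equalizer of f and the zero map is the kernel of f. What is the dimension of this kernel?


The equalizer of f and the zero map is ker(f).
By the rank-nullity theorem: dim(ker(f)) = dim(domain) - rank(f).
dim(ker(f)) = 4 - 3 = 1

1


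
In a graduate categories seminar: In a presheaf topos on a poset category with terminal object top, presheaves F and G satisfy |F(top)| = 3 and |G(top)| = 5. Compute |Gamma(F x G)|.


Global sections of a presheaf on a poset with terminal top satisfy
Gamma(H) ~ H(top). Presheaves admit pointwise products, so
(F x G)(top) = F(top) x G(top) (Cartesian product).
|Gamma(F x G)| = |F(top)| * |G(top)| = 3 * 5 = 15.

15


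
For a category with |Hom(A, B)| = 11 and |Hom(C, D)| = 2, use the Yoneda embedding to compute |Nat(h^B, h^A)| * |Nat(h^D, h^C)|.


By the Yoneda lemma, Nat(h^B, h^A) is isomorphic to Hom(A, B),
so |Nat(h^B, h^A)| = |Hom(A, B)| and |Nat(h^D, h^C)| = |Hom(C, D)|.
|Hom(A, B)| = 11, |Hom(C, D)| = 2.
|Nat(h^B, h^A) x Nat(h^D, h^C)| = 11 * 2 = 22

22


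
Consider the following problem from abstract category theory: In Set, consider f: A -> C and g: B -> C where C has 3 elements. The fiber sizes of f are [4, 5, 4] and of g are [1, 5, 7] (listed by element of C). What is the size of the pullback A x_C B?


The pullback A x_C B consists of pairs (a, b) with f(a) = g(b).
For each element c in C, the fiber product has |f^-1(c)| * |g^-1(c)| elements.
Summing over C: 4 * 1 + 5 * 5 + 4 * 7
= 4 + 25 + 28 = 57

57


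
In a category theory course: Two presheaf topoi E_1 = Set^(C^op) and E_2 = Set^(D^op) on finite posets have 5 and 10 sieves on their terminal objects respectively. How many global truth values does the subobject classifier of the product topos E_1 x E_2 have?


In a product of presheaf topoi E_1 x E_2, the subobject classifier
is Omega = Omega_1 x Omega_2 (componentwise), so
|Omega(top)| = |Omega_1(top_1)| * |Omega_2(top_2)|.
= 5 * 10 = 50.

50


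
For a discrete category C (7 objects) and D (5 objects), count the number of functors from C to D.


A functor from a discrete category C to D is determined by
where each object maps. Each of the 7 objects of C can map
to any of the 5 objects of D independently.
Number of functors = 5^7 = 78125

78125


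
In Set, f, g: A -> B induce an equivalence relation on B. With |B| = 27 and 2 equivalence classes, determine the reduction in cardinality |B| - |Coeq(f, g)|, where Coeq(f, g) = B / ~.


The coequalizer Coeq(f, g) = B / ~ has one element per equivalence class.
|B| = 27, |Coeq(f, g)| = 2.
|B| - |Coeq(f, g)| = 27 - 2 = 25.

25


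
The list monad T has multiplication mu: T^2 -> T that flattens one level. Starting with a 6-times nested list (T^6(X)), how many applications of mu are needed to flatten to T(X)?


Each application of mu: T^2 -> T removes one layer of nesting.
Starting at depth 6 (i.e., T^6(X)), we need to reach T(X).
Number of mu applications = 6 - 1 = 5

5


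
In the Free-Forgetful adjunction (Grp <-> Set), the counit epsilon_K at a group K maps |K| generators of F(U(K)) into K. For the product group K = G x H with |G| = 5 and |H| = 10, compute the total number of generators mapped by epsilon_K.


The counit epsilon_K: F(U(K)) -> K of the Free-Forgetful adjunction
maps |K| generators of F(U(K)) into K. For K = G x H (the product group),
|G x H| = |G| * |H|.
Total generators mapped = 5 * 10 = 50.

50


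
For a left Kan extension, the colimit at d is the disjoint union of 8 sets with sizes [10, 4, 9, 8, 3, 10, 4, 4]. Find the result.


Pointwise, the left Kan extension (Lan_F H)(d) is the colimit, indexed
by the comma category (F downarrow d), of H composed with the
projection (F downarrow d) -> C. Here that colimit is given
as a coproduct (disjoint union) of sets, so its cardinality is the
sum of the sizes of the summands.
Coproduct of sets with sizes: 10 + 4 + 9 + 8 + 3 + 10 + 4 + 4
= 52

52


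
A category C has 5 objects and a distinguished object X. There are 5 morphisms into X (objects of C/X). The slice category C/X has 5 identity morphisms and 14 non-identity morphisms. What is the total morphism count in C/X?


In the slice category C/X, objects are morphisms to X.
Identity morphisms: 5 (one per object of C/X).
Non-identity morphisms: 14.
Total = 5 + 14 = 19

19
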